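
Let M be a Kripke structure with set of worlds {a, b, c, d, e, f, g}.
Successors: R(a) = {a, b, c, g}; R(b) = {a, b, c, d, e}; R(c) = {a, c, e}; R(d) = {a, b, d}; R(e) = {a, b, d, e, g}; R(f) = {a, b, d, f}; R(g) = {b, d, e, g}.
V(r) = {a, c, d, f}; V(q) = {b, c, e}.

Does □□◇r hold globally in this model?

Yes

Let φ = □□◇r. Evaluate φ at each world:
  a (successors {a, b, c, g}): φ is true.
  b (successors {a, b, c, d, e}): φ is true.
  c (successors {a, c, e}): φ is true.
  d (successors {a, b, d}): φ is true.
  e (successors {a, b, d, e, g}): φ is true.
  f (successors {a, b, d, f}): φ is true.
  g (successors {b, d, e, g}): φ is true.
For instance, at f:
  At f: □□◇r requires □◇r at every successor {a, b, d, f}.
    At a: □◇r is true.
    At b: □◇r is true.
    At d: □◇r is true.
    At f: □◇r is true.
  So □□◇r is true at f.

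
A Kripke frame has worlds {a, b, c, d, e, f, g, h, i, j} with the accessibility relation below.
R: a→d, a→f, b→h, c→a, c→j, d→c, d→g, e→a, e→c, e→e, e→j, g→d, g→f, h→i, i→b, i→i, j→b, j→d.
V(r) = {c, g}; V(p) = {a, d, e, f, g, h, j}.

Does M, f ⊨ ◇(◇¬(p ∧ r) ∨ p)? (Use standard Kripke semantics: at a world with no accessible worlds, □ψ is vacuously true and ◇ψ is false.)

No

At f: no accessible worlds, so ◇(◇¬(p ∧ r) ∨ p) is false.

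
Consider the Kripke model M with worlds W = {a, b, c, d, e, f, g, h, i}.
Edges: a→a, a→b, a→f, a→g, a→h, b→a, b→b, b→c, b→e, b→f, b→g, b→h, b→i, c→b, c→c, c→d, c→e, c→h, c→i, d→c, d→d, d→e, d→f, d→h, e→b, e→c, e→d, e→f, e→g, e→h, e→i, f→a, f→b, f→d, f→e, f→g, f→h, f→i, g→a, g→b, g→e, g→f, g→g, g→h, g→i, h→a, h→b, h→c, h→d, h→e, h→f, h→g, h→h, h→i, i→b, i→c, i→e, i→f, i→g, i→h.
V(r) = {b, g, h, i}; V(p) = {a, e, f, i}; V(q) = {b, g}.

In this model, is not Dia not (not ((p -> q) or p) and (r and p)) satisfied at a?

Recall that Dia ψ holds at a world iff ψ holds at some accessible world.
At a: Dia not (not ((p -> q) or p) and (r and p)) is true, so not Dia not (not ((p -> q) or p) and (r and p)) is false.
  At a: Dia not (not ((p -> q) or p) and (r and p)) requires not (not ((p -> q) or p) and (r and p)) at some successor in {a, b, f, g, h}.
    not (not ((p -> q) or p) and (r and p)) holds at a, so Dia not (not ((p -> q) or p) and (r and p)) is true at a.

No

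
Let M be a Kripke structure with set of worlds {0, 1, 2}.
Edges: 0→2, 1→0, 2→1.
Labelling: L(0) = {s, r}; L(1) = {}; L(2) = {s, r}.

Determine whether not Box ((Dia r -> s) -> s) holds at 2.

No

At 2: Box ((Dia r -> s) -> s) is true, so not Box ((Dia r -> s) -> s) is false.
  At 2: Box ((Dia r -> s) -> s) requires (Dia r -> s) -> s at every successor {1}.
      At 1: Dia r -> s is false, s is false, so (Dia r -> s) -> s is true.
  So Box ((Dia r -> s) -> s) is true at 2.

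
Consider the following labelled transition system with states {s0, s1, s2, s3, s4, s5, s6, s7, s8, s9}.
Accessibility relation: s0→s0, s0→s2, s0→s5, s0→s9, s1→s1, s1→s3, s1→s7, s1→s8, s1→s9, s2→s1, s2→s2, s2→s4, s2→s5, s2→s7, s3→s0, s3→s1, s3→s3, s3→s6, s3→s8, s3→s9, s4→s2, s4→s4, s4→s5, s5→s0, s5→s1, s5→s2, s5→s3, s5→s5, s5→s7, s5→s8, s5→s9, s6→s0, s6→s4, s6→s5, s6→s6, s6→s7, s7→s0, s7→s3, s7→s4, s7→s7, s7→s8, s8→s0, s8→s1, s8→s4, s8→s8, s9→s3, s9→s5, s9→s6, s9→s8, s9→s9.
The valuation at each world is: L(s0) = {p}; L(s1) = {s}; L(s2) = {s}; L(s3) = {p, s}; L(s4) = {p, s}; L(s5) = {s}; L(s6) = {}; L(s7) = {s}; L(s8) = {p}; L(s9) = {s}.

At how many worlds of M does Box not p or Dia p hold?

Let φ = Box not p or Dia p. Evaluate φ at each world:
  s0 (successors {s0, s2, s5, s9}): φ is true.
  s1 (successors {s1, s3, s7, s8, s9}): φ is true.
  s2 (successors {s1, s2, s4, s5, s7}): φ is true.
  s3 (successors {s0, s1, s3, s6, s8, s9}): φ is true.
  s4 (successors {s2, s4, s5}): φ is true.
  s5 (successors {s0, s1, s2, s3, s5, s7, s8, s9}): φ is true.
  s6 (successors {s0, s4, s5, s6, s7}): φ is true.
  s7 (successors {s0, s3, s4, s7, s8}): φ is true.
  s8 (successors {s0, s1, s4, s8}): φ is true.
  s9 (successors {s3, s5, s6, s8, s9}): φ is true.
For instance, at s8:
  At s8: Box not p is false, Dia p is true, so Box not p or Dia p is true.
    At s8: Box not p requires not p at every successor {s0, s1, s4, s8}.
      not p fails at s0, so Box not p is false at s8.
    At s8: Dia p requires p at some successor in {s0, s1, s4, s8}.
      p holds at s0, so Dia p is true at s8.
Satisfying worlds: {s0, s1, s2, s3, s4, s5, s6, s7, s8, s9}

10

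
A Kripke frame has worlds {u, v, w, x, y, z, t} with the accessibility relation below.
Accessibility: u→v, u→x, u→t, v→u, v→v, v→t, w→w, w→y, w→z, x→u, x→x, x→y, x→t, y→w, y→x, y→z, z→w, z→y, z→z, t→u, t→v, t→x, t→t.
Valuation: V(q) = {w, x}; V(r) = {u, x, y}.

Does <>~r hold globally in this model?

Let φ = <>~r. Evaluate φ at each world:
  u (successors {v, x, t}): φ is true.
  v (successors {u, v, t}): φ is true.
  w (successors {w, y, z}): φ is true.
  x (successors {u, x, y, t}): φ is true.
  y (successors {w, x, z}): φ is true.
  z (successors {w, y, z}): φ is true.
  t (successors {u, v, x, t}): φ is true.
For instance, at v:
  At v: <>~r requires ~r at some successor in {u, v, t}.
    ~r holds at v, so <>~r is true at v.

Yes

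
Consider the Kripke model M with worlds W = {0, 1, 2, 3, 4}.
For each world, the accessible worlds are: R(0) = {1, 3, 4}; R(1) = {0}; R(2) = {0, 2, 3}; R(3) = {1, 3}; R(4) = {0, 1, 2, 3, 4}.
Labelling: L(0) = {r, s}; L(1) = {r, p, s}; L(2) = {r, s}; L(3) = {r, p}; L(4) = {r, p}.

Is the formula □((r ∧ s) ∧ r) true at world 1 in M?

Yes

At 1: □((r ∧ s) ∧ r) requires (r ∧ s) ∧ r at every successor {0}.
  At 0: (r ∧ s) ∧ r is true.
So □((r ∧ s) ∧ r) is true at 1.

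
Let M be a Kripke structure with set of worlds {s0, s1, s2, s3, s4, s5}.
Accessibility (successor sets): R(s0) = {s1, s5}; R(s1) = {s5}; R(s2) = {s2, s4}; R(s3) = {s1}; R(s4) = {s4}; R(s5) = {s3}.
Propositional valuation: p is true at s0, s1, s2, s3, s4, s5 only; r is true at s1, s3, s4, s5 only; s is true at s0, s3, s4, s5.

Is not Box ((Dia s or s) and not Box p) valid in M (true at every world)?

Let φ = not Box ((Dia s or s) and not Box p). Evaluate φ at each world:
  s0 (successors {s1, s5}): φ is true.
  s1 (successors {s5}): φ is true.
  s2 (successors {s2, s4}): φ is true.
  s3 (successors {s1}): φ is true.
  s4 (successors {s4}): φ is true.
  s5 (successors {s3}): φ is true.
For instance, at s5:
  At s5: Box ((Dia s or s) and not Box p) is false, so not Box ((Dia s or s) and not Box p) is true.
    At s5: Box ((Dia s or s) and not Box p) requires (Dia s or s) and not Box p at every successor {s3}.
      (Dia s or s) and not Box p fails at s3, so Box ((Dia s or s) and not Box p) is false at s5.

Yes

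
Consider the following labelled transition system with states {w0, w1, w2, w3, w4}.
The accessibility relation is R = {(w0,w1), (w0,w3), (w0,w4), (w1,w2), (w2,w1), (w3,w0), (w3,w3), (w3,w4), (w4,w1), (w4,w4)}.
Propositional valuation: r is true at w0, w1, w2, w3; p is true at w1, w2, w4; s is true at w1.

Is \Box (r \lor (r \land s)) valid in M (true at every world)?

Let φ = \Box (r \lor (r \land s)). Evaluate φ at each world:
  w0 (successors {w1, w3, w4}): φ is false.
  w1 (successors {w2}): φ is true.
  w2 (successors {w1}): φ is true.
  w3 (successors {w0, w3, w4}): φ is false.
  w4 (successors {w1, w4}): φ is false.
Detail at w0 (counterexample):
  At w0: \Box (r \lor (r \land s)) requires r \lor (r \land s) at every successor {w1, w3, w4}.
    r \lor (r \land s) fails at w4, so \Box (r \lor (r \land s)) is false at w0.

No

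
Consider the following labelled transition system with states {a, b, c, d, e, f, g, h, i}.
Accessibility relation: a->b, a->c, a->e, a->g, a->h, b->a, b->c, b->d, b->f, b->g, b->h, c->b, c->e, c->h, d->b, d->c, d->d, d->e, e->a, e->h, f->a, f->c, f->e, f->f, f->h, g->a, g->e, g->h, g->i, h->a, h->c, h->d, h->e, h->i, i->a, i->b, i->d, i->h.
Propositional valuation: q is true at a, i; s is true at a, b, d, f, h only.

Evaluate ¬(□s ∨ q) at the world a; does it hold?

No

At a: □s ∨ q is true, so ¬(□s ∨ q) is false.
  At a: □s is false, q is true, so □s ∨ q is true.
    At a: □s requires s at every successor {b, c, e, g, h}.
      s fails at c, so □s is false at a.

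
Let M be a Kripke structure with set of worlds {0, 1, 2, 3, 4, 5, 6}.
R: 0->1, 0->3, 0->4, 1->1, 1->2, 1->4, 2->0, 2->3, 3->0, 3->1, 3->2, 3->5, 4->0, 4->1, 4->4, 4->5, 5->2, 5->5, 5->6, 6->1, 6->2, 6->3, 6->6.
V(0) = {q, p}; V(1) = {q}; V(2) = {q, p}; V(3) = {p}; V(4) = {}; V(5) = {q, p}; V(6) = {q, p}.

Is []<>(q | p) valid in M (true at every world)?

Let φ = []<>(q | p). Evaluate φ at each world:
  0 (successors {1, 3, 4}): φ is true.
  1 (successors {1, 2, 4}): φ is true.
  2 (successors {0, 3}): φ is true.
  3 (successors {0, 1, 2, 5}): φ is true.
  4 (successors {0, 1, 4, 5}): φ is true.
  5 (successors {2, 5, 6}): φ is true.
  6 (successors {1, 2, 3, 6}): φ is true.
For instance, at 2:
  At 2: []<>(q | p) requires <>(q | p) at every successor {0, 3}.
      At 0: <>(q | p) requires q | p at some successor in {1, 3, 4}.
        q | p holds at 1, so <>(q | p) is true at 0.
      At 3: <>(q | p) requires q | p at some successor in {0, 1, 2, 5}.
        q | p holds at 0, so <>(q | p) is true at 3.
  So []<>(q | p) is true at 2.

Yes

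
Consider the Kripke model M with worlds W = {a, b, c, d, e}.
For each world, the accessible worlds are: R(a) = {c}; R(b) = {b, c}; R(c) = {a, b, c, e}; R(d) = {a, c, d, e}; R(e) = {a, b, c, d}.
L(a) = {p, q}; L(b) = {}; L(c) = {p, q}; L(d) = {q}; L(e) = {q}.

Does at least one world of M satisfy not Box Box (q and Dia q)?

Recall that Box ψ holds at a world iff ψ holds at every accessible world, and Dia ψ holds iff ψ holds at some accessible world.
Let φ = not Box Box (q and Dia q). Evaluate φ at each world:
  a (successors {c}): φ is true.
  b (successors {b, c}): φ is true.
  c (successors {a, b, c, e}): φ is true.
  d (successors {a, c, d, e}): φ is true.
  e (successors {a, b, c, d}): φ is true.
Detail at a (witness):
  At a: Box Box (q and Dia q) is false, so not Box Box (q and Dia q) is true.
    At a: Box Box (q and Dia q) requires Box (q and Dia q) at every successor {c}.
      Box (q and Dia q) fails at c, so Box Box (q and Dia q) is false at a.

Yes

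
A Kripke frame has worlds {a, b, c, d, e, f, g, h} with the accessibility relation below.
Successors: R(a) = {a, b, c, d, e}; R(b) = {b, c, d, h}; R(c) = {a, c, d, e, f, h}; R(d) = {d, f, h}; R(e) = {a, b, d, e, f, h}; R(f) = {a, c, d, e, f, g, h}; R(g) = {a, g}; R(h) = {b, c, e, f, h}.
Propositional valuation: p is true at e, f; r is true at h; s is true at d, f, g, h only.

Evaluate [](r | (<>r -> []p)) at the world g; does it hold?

Yes

At g: [](r | (<>r -> []p)) requires r | (<>r -> []p) at every successor {a, g}.
    At a: r is false, <>r -> []p is true, so r | (<>r -> []p) is true.
      At a: <>r is false, []p is false, so <>r -> []p is true.
    At g: r is false, <>r -> []p is true, so r | (<>r -> []p) is true.
      At g: <>r is false, []p is false, so <>r -> []p is true.
So [](r | (<>r -> []p)) is true at g.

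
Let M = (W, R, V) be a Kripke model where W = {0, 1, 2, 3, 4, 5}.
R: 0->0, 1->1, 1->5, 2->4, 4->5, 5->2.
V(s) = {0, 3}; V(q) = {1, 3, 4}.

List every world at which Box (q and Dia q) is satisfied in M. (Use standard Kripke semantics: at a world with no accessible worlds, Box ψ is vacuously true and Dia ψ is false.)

Let φ = Box (q and Dia q). Evaluate φ at each world:
  0 (successors {0}): φ is false.
  1 (successors {1, 5}): φ is false.
  2 (successors {4}): φ is false.
  3 (successors ∅): φ is true.
  4 (successors {5}): φ is false.
  5 (successors {2}): φ is false.
For instance, at 2:
  At 2: Box (q and Dia q) requires q and Dia q at every successor {4}.
    q and Dia q fails at 4, so Box (q and Dia q) is false at 2.
      At 4: q is true, Dia q is false, so q and Dia q is false.
Satisfying worlds: {3}

3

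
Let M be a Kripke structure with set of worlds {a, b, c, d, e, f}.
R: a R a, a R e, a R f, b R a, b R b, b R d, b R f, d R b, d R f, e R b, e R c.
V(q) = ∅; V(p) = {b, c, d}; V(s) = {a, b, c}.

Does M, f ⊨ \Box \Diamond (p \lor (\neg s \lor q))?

At f: no accessible worlds, so \Box \Diamond (p \lor (\neg s \lor q)) holds vacuously.

Yes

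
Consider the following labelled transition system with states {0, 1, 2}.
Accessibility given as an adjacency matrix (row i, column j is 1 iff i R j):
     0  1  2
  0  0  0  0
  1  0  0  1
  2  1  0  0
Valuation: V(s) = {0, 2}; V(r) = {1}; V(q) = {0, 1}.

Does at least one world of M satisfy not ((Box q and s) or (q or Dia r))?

Let φ = not ((Box q and s) or (q or Dia r)). Evaluate φ at each world:
  0 (successors ∅): φ is false.
  1 (successors {2}): φ is false.
  2 (successors {0}): φ is false.
For instance, at 1:
  At 1: (Box q and s) or (q or Dia r) is true, so not ((Box q and s) or (q or Dia r)) is false.
    At 1: Box q and s is false, q or Dia r is true, so (Box q and s) or (q or Dia r) is true.
      At 1: Box q is false, s is false, so Box q and s is false.
      At 1: q is true, Dia r is false, so q or Dia r is true.

No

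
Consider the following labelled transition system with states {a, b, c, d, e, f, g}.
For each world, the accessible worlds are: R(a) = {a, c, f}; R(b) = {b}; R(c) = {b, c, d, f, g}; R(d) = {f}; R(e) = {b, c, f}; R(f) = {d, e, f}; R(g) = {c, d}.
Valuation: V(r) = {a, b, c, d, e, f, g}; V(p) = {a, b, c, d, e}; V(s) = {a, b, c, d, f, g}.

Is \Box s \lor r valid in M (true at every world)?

Let φ = \Box s \lor r. Evaluate φ at each world:
  a (successors {a, c, f}): φ is true.
  b (successors {b}): φ is true.
  c (successors {b, c, d, f, g}): φ is true.
  d (successors {f}): φ is true.
  e (successors {b, c, f}): φ is true.
  f (successors {d, e, f}): φ is true.
  g (successors {c, d}): φ is true.
For instance, at a:
  At a: \Box s is true, r is true, so \Box s \lor r is true.
    At a: \Box s requires s at every successor {a, c, f}.
      At a: s is true.
      At c: s is true.
      At f: s is true.
    So \Box s is true at a.

Yes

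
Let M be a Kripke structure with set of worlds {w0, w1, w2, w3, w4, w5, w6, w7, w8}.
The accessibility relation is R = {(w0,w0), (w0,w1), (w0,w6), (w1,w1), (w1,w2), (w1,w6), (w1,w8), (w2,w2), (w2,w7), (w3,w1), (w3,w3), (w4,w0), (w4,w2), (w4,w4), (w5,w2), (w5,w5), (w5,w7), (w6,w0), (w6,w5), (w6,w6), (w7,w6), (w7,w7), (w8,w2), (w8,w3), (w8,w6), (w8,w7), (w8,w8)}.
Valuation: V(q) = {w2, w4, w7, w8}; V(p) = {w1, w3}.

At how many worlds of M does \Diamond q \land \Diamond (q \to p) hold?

5

Let φ = \Diamond q \land \Diamond (q \to p). Evaluate φ at each world:
  w0 (successors {w0, w1, w6}): φ is false.
  w1 (successors {w1, w2, w6, w8}): φ is true.
  w2 (successors {w2, w7}): φ is false.
  w3 (successors {w1, w3}): φ is false.
  w4 (successors {w0, w2, w4}): φ is true.
  w5 (successors {w2, w5, w7}): φ is true.
  w6 (successors {w0, w5, w6}): φ is false.
  w7 (successors {w6, w7}): φ is true.
  w8 (successors {w2, w3, w6, w7, w8}): φ is true.
For instance, at w5:
  At w5: \Diamond q is true, \Diamond (q \to p) is true, so \Diamond q \land \Diamond (q \to p) is true.
    At w5: \Diamond q requires q at some successor in {w2, w5, w7}.
      q holds at w2, so \Diamond q is true at w5.
    At w5: \Diamond (q \to p) requires q \to p at some successor in {w2, w5, w7}.
      q \to p holds at w5, so \Diamond (q \to p) is true at w5.
Satisfying worlds: {w1, w4, w5, w7, w8}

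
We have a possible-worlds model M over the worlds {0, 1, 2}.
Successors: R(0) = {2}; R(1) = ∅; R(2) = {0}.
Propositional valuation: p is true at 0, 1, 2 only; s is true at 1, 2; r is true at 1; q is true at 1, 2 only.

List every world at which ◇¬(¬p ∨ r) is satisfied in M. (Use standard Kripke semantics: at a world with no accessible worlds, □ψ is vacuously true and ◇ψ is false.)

0, 2

Let φ = ◇¬(¬p ∨ r). Evaluate φ at each world:
  0 (successors {2}): φ is true.
  1 (successors ∅): φ is false.
  2 (successors {0}): φ is true.
For instance, at 0:
  At 0: ◇¬(¬p ∨ r) requires ¬(¬p ∨ r) at some successor in {2}.
    ¬(¬p ∨ r) holds at 2, so ◇¬(¬p ∨ r) is true at 0.
Satisfying worlds: {0, 2}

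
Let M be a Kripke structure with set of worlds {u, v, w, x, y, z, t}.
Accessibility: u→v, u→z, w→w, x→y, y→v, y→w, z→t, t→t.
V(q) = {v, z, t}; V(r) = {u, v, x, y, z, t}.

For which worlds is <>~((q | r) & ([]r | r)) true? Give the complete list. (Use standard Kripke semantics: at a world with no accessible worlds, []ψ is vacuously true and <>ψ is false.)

w, y

Recall that []ψ holds at a world iff ψ holds at every accessible world, and <>ψ holds iff ψ holds at some accessible world.
Let φ = <>~((q | r) & ([]r | r)). Evaluate φ at each world:
  u (successors {v, z}): φ is false.
  v (successors ∅): φ is false.
  w (successors {w}): φ is true.
  x (successors {y}): φ is false.
  y (successors {v, w}): φ is true.
  z (successors {t}): φ is false.
  t (successors {t}): φ is false.
For instance, at w:
  At w: <>~((q | r) & ([]r | r)) requires ~((q | r) & ([]r | r)) at some successor in {w}.
    ~((q | r) & ([]r | r)) holds at w, so <>~((q | r) & ([]r | r)) is true at w.
      At w: (q | r) & ([]r | r) is false, so ~((q | r) & ([]r | r)) is true.
Satisfying worlds: {w, y}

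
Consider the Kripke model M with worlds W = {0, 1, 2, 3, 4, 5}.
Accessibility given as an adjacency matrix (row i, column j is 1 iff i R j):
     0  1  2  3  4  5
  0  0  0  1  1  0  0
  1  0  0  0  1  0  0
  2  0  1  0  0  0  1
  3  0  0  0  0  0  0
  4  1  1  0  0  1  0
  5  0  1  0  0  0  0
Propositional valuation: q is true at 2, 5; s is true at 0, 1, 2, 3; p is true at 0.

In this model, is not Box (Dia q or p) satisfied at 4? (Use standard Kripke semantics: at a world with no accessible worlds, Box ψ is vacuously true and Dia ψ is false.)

Yes

Recall that Box ψ holds at a world iff ψ holds at every accessible world, and Dia ψ holds iff ψ holds at some accessible world.
At 4: Box (Dia q or p) is false, so not Box (Dia q or p) is true.
  At 4: Box (Dia q or p) requires Dia q or p at every successor {0, 1, 4}.
    Dia q or p fails at 1, so Box (Dia q or p) is false at 4.
      At 1: Dia q is false, p is false, so Dia q or p is false.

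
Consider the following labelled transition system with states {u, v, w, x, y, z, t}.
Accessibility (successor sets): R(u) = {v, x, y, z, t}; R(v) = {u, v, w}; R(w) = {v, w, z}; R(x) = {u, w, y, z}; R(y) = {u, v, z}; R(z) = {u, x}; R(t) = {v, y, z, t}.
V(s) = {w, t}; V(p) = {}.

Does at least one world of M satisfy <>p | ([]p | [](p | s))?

Let φ = <>p | ([]p | [](p | s)). Evaluate φ at each world:
  u (successors {v, x, y, z, t}): φ is false.
  v (successors {u, v, w}): φ is false.
  w (successors {v, w, z}): φ is false.
  x (successors {u, w, y, z}): φ is false.
  y (successors {u, v, z}): φ is false.
  z (successors {u, x}): φ is false.
  t (successors {v, y, z, t}): φ is false.
For instance, at v:
  At v: <>p is false, []p | [](p | s) is false, so <>p | ([]p | [](p | s)) is false.
    At v: <>p requires p at some successor in {u, v, w}.
      At u: p is false.
      At v: p is false.
      At w: p is false.
    So <>p is false at v.
    At v: []p is false, [](p | s) is false, so []p | [](p | s) is false.
      At v: []p requires p at every successor {u, v, w}.
        p fails at u, so []p is false at v.
      At v: [](p | s) requires p | s at every successor {u, v, w}.
        p | s fails at u, so [](p | s) is false at v.

No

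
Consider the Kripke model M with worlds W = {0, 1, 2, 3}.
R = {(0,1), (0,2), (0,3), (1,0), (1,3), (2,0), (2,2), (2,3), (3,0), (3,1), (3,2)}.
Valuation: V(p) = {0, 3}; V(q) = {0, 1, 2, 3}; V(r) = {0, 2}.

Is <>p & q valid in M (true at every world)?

Yes

Recall that <>ψ holds at a world iff ψ holds at some accessible world.
Let φ = <>p & q. Evaluate φ at each world:
  0 (successors {1, 2, 3}): φ is true.
  1 (successors {0, 3}): φ is true.
  2 (successors {0, 2, 3}): φ is true.
  3 (successors {0, 1, 2}): φ is true.
For instance, at 3:
  At 3: <>p is true, q is true, so <>p & q is true.
    At 3: <>p requires p at some successor in {0, 1, 2}.
      p holds at 0, so <>p is true at 3.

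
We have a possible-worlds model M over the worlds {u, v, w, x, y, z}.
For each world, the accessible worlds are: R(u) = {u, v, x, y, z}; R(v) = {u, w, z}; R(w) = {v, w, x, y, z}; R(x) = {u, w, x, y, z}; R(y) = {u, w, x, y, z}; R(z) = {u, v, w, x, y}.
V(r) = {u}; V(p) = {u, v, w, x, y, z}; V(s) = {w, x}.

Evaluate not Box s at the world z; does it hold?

Recall that Box ψ holds at a world iff ψ holds at every accessible world, and Dia ψ holds iff ψ holds at some accessible world.
At z: Box s is false, so not Box s is true.
  At z: Box s requires s at every successor {u, v, w, x, y}.
    s fails at u, so Box s is false at z.

Yes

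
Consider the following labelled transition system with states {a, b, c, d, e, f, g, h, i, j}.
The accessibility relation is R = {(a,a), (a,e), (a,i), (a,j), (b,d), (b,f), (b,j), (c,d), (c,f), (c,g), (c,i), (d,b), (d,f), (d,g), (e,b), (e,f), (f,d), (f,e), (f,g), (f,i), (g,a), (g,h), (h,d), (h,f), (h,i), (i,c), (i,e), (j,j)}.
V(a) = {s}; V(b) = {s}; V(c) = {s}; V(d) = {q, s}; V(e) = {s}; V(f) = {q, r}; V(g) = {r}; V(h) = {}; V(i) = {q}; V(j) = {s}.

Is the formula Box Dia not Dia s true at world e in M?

No

At e: Box Dia not Dia s requires Dia not Dia s at every successor {b, f}.
  Dia not Dia s fails at b, so Box Dia not Dia s is false at e.
    At b: Dia not Dia s requires not Dia s at some successor in {d, f, j}.
      At d: not Dia s is false.
      At f: not Dia s is false.
      At j: not Dia s is false.
    So Dia not Dia s is false at b.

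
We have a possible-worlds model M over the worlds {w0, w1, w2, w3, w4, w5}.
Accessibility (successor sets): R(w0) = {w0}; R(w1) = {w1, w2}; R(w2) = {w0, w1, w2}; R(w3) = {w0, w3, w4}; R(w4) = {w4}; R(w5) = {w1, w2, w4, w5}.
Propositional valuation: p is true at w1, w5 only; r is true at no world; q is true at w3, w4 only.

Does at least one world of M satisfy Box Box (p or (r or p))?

No

Recall that Box ψ holds at a world iff ψ holds at every accessible world, and Dia ψ holds iff ψ holds at some accessible world.
Let φ = Box Box (p or (r or p)). Evaluate φ at each world:
  w0 (successors {w0}): φ is false.
  w1 (successors {w1, w2}): φ is false.
  w2 (successors {w0, w1, w2}): φ is false.
  w3 (successors {w0, w3, w4}): φ is false.
  w4 (successors {w4}): φ is false.
  w5 (successors {w1, w2, w4, w5}): φ is false.
For instance, at w0:
  At w0: Box Box (p or (r or p)) requires Box (p or (r or p)) at every successor {w0}.
    Box (p or (r or p)) fails at w0, so Box Box (p or (r or p)) is false at w0.
      At w0: Box (p or (r or p)) requires p or (r or p) at every successor {w0}.
        p or (r or p) fails at w0, so Box (p or (r or p)) is false at w0.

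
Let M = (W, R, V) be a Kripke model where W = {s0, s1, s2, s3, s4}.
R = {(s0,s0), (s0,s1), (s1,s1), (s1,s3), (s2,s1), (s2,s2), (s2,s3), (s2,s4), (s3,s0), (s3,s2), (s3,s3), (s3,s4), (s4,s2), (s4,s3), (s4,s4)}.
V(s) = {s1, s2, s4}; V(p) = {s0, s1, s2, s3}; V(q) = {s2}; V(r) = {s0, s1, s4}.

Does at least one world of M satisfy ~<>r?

No

Let φ = ~<>r. Evaluate φ at each world:
  s0 (successors {s0, s1}): φ is false.
  s1 (successors {s1, s3}): φ is false.
  s2 (successors {s1, s2, s3, s4}): φ is false.
  s3 (successors {s0, s2, s3, s4}): φ is false.
  s4 (successors {s2, s3, s4}): φ is false.
For instance, at s0:
  At s0: <>r is true, so ~<>r is false.
    At s0: <>r requires r at some successor in {s0, s1}.
      r holds at s0, so <>r is true at s0.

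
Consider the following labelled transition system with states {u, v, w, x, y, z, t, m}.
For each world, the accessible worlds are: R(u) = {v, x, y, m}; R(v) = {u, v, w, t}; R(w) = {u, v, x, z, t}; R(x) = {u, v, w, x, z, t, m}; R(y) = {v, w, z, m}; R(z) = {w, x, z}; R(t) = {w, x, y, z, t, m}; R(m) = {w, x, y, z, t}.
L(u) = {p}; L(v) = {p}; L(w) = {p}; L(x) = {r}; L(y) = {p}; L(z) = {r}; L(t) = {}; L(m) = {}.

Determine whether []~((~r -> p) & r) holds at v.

Yes

Recall that []ψ holds at a world iff ψ holds at every accessible world, and <>ψ holds iff ψ holds at some accessible world.
At v: []~((~r -> p) & r) requires ~((~r -> p) & r) at every successor {u, v, w, t}.
  At u: ~((~r -> p) & r) is true.
  At v: ~((~r -> p) & r) is true.
  At w: ~((~r -> p) & r) is true.
  At t: ~((~r -> p) & r) is true.
So []~((~r -> p) & r) is true at v.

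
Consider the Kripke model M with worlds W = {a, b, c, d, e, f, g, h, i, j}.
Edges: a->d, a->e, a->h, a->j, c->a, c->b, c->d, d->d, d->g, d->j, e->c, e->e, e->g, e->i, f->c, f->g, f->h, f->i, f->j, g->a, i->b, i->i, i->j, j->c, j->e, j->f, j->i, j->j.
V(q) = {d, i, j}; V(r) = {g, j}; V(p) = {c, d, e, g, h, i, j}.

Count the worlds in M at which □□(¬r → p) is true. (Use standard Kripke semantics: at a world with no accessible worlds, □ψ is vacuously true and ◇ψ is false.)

4

Recall that □ψ holds at a world iff ψ holds at every accessible world, and ◇ψ holds iff ψ holds at some accessible world.
Let φ = □□(¬r → p). Evaluate φ at each world:
  a (successors {d, e, h, j}): φ is false.
  b (successors ∅): φ is true.
  c (successors {a, b, d}): φ is true.
  d (successors {d, g, j}): φ is false.
  e (successors {c, e, g, i}): φ is false.
  f (successors {c, g, h, i, j}): φ is false.
  g (successors {a}): φ is true.
  h (successors ∅): φ is true.
  i (successors {b, i, j}): φ is false.
  j (successors {c, e, f, i, j}): φ is false.
For instance, at j:
  At j: □□(¬r → p) requires □(¬r → p) at every successor {c, e, f, i, j}.
    □(¬r → p) fails at c, so □□(¬r → p) is false at j.
      At c: □(¬r → p) requires ¬r → p at every successor {a, b, d}.
        ¬r → p fails at a, so □(¬r → p) is false at c.
Satisfying worlds: {b, c, g, h}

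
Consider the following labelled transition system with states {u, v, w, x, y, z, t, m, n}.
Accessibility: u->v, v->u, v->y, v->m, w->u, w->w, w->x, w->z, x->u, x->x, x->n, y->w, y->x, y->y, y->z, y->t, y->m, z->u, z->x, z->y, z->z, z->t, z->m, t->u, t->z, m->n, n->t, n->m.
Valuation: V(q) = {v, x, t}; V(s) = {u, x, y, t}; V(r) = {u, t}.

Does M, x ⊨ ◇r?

Yes

At x: ◇r requires r at some successor in {u, x, n}.
  r holds at u, so ◇r is true at x.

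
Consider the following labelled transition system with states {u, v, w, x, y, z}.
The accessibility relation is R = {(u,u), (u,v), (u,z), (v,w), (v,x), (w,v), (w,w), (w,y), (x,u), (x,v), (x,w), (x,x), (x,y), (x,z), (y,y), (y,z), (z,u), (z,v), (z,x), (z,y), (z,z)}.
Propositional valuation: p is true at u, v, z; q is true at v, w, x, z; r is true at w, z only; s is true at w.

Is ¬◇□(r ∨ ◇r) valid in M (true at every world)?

No

Let φ = ¬◇□(r ∨ ◇r). Evaluate φ at each world:
  u (successors {u, v, z}): φ is false.
  v (successors {w, x}): φ is false.
  w (successors {v, w, y}): φ is false.
  x (successors {u, v, w, x, y, z}): φ is false.
  y (successors {y, z}): φ is false.
  z (successors {u, v, x, y, z}): φ is false.
Detail at u (counterexample):
  At u: ◇□(r ∨ ◇r) is true, so ¬◇□(r ∨ ◇r) is false.
    At u: ◇□(r ∨ ◇r) requires □(r ∨ ◇r) at some successor in {u, v, z}.
      □(r ∨ ◇r) holds at u, so ◇□(r ∨ ◇r) is true at u.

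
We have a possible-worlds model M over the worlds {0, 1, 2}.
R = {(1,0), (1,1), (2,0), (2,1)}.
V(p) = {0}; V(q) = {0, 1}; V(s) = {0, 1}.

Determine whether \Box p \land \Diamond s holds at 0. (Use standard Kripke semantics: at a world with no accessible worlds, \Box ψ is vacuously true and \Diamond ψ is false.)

At 0: \Box p is true, \Diamond s is false, so \Box p \land \Diamond s is false.
  At 0: no accessible worlds, so \Box p holds vacuously.
  At 0: no accessible worlds, so \Diamond s is false.

No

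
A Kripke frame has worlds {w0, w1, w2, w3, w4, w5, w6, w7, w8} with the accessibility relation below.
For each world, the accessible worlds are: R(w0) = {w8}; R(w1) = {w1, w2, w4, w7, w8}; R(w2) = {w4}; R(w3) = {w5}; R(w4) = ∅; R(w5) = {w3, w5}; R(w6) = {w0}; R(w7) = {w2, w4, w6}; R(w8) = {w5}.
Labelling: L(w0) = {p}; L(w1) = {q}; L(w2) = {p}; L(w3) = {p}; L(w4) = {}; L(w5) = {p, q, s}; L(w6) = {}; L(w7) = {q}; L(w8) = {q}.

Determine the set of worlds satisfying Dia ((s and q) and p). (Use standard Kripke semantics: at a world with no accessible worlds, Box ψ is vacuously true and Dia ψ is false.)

Let φ = Dia ((s and q) and p). Evaluate φ at each world:
  w0 (successors {w8}): φ is false.
  w1 (successors {w1, w2, w4, w7, w8}): φ is false.
  w2 (successors {w4}): φ is false.
  w3 (successors {w5}): φ is true.
  w4 (successors ∅): φ is false.
  w5 (successors {w3, w5}): φ is true.
  w6 (successors {w0}): φ is false.
  w7 (successors {w2, w4, w6}): φ is false.
  w8 (successors {w5}): φ is true.
For instance, at w0:
  At w0: Dia ((s and q) and p) requires (s and q) and p at some successor in {w8}.
    At w8: (s and q) and p is false.
  So Dia ((s and q) and p) is false at w0.
Satisfying worlds: {w3, w5, w8}

w3, w5, w8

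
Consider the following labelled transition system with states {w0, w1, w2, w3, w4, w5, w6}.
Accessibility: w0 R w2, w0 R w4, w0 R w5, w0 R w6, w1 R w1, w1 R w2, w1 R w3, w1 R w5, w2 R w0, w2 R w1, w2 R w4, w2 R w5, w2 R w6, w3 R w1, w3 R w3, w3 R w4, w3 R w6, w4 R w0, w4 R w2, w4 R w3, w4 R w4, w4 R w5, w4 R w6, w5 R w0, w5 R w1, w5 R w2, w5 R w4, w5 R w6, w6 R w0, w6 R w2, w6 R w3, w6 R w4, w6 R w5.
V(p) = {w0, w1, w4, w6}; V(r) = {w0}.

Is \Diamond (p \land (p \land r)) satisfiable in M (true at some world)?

Recall that \Diamond ψ holds at a world iff ψ holds at some accessible world.
Let φ = \Diamond (p \land (p \land r)). Evaluate φ at each world:
  w0 (successors {w2, w4, w5, w6}): φ is false.
  w1 (successors {w1, w2, w3, w5}): φ is false.
  w2 (successors {w0, w1, w4, w5, w6}): φ is true.
  w3 (successors {w1, w3, w4, w6}): φ is false.
  w4 (successors {w0, w2, w3, w4, w5, w6}): φ is true.
  w5 (successors {w0, w1, w2, w4, w6}): φ is true.
  w6 (successors {w0, w2, w3, w4, w5}): φ is true.
Detail at w2 (witness):
  At w2: \Diamond (p \land (p \land r)) requires p \land (p \land r) at some successor in {w0, w1, w4, w5, w6}.
    p \land (p \land r) holds at w0, so \Diamond (p \land (p \land r)) is true at w2.

Yes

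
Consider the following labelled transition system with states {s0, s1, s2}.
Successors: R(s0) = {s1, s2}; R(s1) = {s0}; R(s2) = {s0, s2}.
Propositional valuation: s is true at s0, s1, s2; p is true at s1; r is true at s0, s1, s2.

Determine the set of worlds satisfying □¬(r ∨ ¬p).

none

Let φ = □¬(r ∨ ¬p). Evaluate φ at each world:
  s0 (successors {s1, s2}): φ is false.
  s1 (successors {s0}): φ is false.
  s2 (successors {s0, s2}): φ is false.
For instance, at s0:
  At s0: □¬(r ∨ ¬p) requires ¬(r ∨ ¬p) at every successor {s1, s2}.
    ¬(r ∨ ¬p) fails at s1, so □¬(r ∨ ¬p) is false at s0.
Satisfying worlds: none.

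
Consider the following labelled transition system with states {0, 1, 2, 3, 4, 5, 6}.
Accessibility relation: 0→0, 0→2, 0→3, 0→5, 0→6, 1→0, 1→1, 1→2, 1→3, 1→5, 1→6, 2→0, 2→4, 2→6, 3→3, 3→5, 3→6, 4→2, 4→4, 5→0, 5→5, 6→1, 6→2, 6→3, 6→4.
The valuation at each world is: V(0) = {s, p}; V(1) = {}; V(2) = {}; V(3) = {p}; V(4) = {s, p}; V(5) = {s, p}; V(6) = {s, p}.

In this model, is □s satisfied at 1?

No

Recall that □ψ holds at a world iff ψ holds at every accessible world, and ◇ψ holds iff ψ holds at some accessible world.
At 1: □s requires s at every successor {0, 1, 2, 3, 5, 6}.
  s fails at 1, so □s is false at 1.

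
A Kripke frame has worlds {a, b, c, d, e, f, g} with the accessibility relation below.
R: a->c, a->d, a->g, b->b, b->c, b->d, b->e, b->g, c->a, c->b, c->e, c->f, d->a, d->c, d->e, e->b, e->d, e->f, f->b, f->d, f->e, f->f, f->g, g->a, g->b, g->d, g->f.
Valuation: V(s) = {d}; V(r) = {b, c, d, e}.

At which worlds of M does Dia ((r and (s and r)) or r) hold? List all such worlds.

Let φ = Dia ((r and (s and r)) or r). Evaluate φ at each world:
  a (successors {c, d, g}): φ is true.
  b (successors {b, c, d, e, g}): φ is true.
  c (successors {a, b, e, f}): φ is true.
  d (successors {a, c, e}): φ is true.
  e (successors {b, d, f}): φ is true.
  f (successors {b, d, e, f, g}): φ is true.
  g (successors {a, b, d, f}): φ is true.
For instance, at d:
  At d: Dia ((r and (s and r)) or r) requires (r and (s and r)) or r at some successor in {a, c, e}.
    (r and (s and r)) or r holds at c, so Dia ((r and (s and r)) or r) is true at d.
Satisfying worlds: {a, b, c, d, e, f, g}

a, b, c, d, e, f, g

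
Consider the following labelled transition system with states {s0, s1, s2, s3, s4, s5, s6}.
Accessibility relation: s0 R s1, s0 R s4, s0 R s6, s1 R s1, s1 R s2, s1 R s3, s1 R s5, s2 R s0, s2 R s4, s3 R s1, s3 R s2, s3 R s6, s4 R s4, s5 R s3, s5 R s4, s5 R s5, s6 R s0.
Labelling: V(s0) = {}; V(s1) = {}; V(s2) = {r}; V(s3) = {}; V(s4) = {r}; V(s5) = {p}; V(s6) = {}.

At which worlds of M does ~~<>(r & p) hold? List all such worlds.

Let φ = ~~<>(r & p). Evaluate φ at each world:
  s0 (successors {s1, s4, s6}): φ is false.
  s1 (successors {s1, s2, s3, s5}): φ is false.
  s2 (successors {s0, s4}): φ is false.
  s3 (successors {s1, s2, s6}): φ is false.
  s4 (successors {s4}): φ is false.
  s5 (successors {s3, s4, s5}): φ is false.
  s6 (successors {s0}): φ is false.
For instance, at s5:
  At s5: ~<>(r & p) is true, so ~~<>(r & p) is false.
    At s5: <>(r & p) is false, so ~<>(r & p) is true.
      At s5: <>(r & p) requires r & p at some successor in {s3, s4, s5}.
        At s3: r & p is false.
        At s4: r & p is false.
        At s5: r & p is false.
      So <>(r & p) is false at s5.
Satisfying worlds: none.

none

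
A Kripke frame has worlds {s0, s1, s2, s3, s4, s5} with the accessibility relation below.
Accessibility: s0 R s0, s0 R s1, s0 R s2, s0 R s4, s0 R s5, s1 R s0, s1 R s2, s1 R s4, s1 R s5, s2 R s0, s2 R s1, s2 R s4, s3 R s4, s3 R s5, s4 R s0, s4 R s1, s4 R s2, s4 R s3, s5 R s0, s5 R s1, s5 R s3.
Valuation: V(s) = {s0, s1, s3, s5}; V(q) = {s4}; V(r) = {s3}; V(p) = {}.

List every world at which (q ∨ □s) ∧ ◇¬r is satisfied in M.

s4, s5

Let φ = (q ∨ □s) ∧ ◇¬r. Evaluate φ at each world:
  s0 (successors {s0, s1, s2, s4, s5}): φ is false.
  s1 (successors {s0, s2, s4, s5}): φ is false.
  s2 (successors {s0, s1, s4}): φ is false.
  s3 (successors {s4, s5}): φ is false.
  s4 (successors {s0, s1, s2, s3}): φ is true.
  s5 (successors {s0, s1, s3}): φ is true.
For instance, at s5:
  At s5: q ∨ □s is true, ◇¬r is true, so (q ∨ □s) ∧ ◇¬r is true.
    At s5: q is false, □s is true, so q ∨ □s is true.
      At s5: □s requires s at every successor {s0, s1, s3}.
        At s0: s is true.
        At s1: s is true.
        At s3: s is true.
      So □s is true at s5.
    At s5: ◇¬r requires ¬r at some successor in {s0, s1, s3}.
      ¬r holds at s0, so ◇¬r is true at s5.
Satisfying worlds: {s4, s5}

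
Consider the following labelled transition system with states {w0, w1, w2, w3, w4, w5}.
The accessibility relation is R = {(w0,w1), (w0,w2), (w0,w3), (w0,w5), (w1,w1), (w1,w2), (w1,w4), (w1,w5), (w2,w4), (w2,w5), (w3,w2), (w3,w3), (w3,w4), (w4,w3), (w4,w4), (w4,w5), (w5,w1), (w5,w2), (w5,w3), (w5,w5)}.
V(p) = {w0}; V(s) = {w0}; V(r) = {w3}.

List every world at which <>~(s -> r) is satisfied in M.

Let φ = <>~(s -> r). Evaluate φ at each world:
  w0 (successors {w1, w2, w3, w5}): φ is false.
  w1 (successors {w1, w2, w4, w5}): φ is false.
  w2 (successors {w4, w5}): φ is false.
  w3 (successors {w2, w3, w4}): φ is false.
  w4 (successors {w3, w4, w5}): φ is false.
  w5 (successors {w1, w2, w3, w5}): φ is false.
For instance, at w3:
  At w3: <>~(s -> r) requires ~(s -> r) at some successor in {w2, w3, w4}.
    At w2: ~(s -> r) is false.
    At w3: ~(s -> r) is false.
    At w4: ~(s -> r) is false.
  So <>~(s -> r) is false at w3.
Satisfying worlds: none.

none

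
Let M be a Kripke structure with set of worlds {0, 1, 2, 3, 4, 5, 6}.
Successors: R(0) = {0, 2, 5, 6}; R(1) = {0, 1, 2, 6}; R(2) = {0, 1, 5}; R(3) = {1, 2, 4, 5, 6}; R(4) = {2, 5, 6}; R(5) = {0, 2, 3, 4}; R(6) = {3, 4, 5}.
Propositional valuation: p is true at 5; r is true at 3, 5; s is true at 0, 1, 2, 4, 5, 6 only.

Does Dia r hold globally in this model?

Recall that Dia ψ holds at a world iff ψ holds at some accessible world.
Let φ = Dia r. Evaluate φ at each world:
  0 (successors {0, 2, 5, 6}): φ is true.
  1 (successors {0, 1, 2, 6}): φ is false.
  2 (successors {0, 1, 5}): φ is true.
  3 (successors {1, 2, 4, 5, 6}): φ is true.
  4 (successors {2, 5, 6}): φ is true.
  5 (successors {0, 2, 3, 4}): φ is true.
  6 (successors {3, 4, 5}): φ is true.
Detail at 1 (counterexample):
  At 1: Dia r requires r at some successor in {0, 1, 2, 6}.
    At 0: r is false.
    At 1: r is false.
    At 2: r is false.
    At 6: r is false.
  So Dia r is false at 1.

No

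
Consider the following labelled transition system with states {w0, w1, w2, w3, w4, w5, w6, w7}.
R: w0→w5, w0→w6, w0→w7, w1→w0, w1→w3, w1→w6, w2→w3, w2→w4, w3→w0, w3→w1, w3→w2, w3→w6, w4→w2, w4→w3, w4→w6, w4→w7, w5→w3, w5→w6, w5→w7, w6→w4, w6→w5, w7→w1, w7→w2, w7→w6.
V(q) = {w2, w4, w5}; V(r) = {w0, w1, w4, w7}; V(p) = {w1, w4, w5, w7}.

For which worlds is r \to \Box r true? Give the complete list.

w2, w3, w5, w6

Let φ = r \to \Box r. Evaluate φ at each world:
  w0 (successors {w5, w6, w7}): φ is false.
  w1 (successors {w0, w3, w6}): φ is false.
  w2 (successors {w3, w4}): φ is true.
  w3 (successors {w0, w1, w2, w6}): φ is true.
  w4 (successors {w2, w3, w6, w7}): φ is false.
  w5 (successors {w3, w6, w7}): φ is true.
  w6 (successors {w4, w5}): φ is true.
  w7 (successors {w1, w2, w6}): φ is false.
For instance, at w6:
  At w6: r is false, \Box r is false, so r \to \Box r is true.
    At w6: \Box r requires r at every successor {w4, w5}.
      r fails at w5, so \Box r is false at w6.
Satisfying worlds: {w2, w3, w5, w6}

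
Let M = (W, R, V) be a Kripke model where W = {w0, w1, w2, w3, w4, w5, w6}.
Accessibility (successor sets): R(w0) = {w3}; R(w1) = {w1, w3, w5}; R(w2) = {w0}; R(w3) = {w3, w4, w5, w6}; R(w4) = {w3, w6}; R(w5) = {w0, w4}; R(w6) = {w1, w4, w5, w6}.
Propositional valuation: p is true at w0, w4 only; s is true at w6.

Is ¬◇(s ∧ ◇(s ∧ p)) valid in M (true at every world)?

Let φ = ¬◇(s ∧ ◇(s ∧ p)). Evaluate φ at each world:
  w0 (successors {w3}): φ is true.
  w1 (successors {w1, w3, w5}): φ is true.
  w2 (successors {w0}): φ is true.
  w3 (successors {w3, w4, w5, w6}): φ is true.
  w4 (successors {w3, w6}): φ is true.
  w5 (successors {w0, w4}): φ is true.
  w6 (successors {w1, w4, w5, w6}): φ is true.
For instance, at w2:
  At w2: ◇(s ∧ ◇(s ∧ p)) is false, so ¬◇(s ∧ ◇(s ∧ p)) is true.
    At w2: ◇(s ∧ ◇(s ∧ p)) requires s ∧ ◇(s ∧ p) at some successor in {w0}.
      At w0: s ∧ ◇(s ∧ p) is false.
    So ◇(s ∧ ◇(s ∧ p)) is false at w2.

Yes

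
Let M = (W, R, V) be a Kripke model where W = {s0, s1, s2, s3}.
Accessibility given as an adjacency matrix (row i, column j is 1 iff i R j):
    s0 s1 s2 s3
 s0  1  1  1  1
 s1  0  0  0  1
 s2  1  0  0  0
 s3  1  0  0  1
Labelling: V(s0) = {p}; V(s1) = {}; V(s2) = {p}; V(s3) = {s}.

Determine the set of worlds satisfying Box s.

s1

Let φ = Box s. Evaluate φ at each world:
  s0 (successors {s0, s1, s2, s3}): φ is false.
  s1 (successors {s3}): φ is true.
  s2 (successors {s0}): φ is false.
  s3 (successors {s0, s3}): φ is false.
For instance, at s0:
  At s0: Box s requires s at every successor {s0, s1, s2, s3}.
    s fails at s0, so Box s is false at s0.
Satisfying worlds: {s1}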